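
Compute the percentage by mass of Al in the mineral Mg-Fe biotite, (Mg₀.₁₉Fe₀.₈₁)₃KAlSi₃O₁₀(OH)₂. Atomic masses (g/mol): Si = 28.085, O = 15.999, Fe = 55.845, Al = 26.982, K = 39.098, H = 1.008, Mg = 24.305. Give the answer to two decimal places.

Formula mass = 0.57×24.305 + 2.43×55.845 + 1×39.098 + 1×26.982 + 3×28.085 + 12×15.999 + 2×1.008 = 493.896 g/mol, of which 26.982 g is Al.
So Al makes up 26.982/493.896 = 0.0546 of the mass, i.e. 5.46%.

5.46 mass %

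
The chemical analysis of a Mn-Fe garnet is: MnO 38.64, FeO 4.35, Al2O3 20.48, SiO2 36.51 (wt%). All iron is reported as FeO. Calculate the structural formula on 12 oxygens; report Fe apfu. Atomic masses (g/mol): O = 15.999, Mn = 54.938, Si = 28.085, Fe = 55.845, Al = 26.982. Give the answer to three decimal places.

0.300 Fe apfu

MnO: 38.64/70.937 = 0.54471 mol → 0.54471 mol Mn, 0.54471 mol O.
FeO: 4.35/71.844 = 0.06055 mol → 0.06055 mol Fe, 0.06055 mol O.
Al2O3: 20.48/101.961 = 0.20086 mol → 0.40172 mol Al, 0.60258 mol O.
SiO2: 36.51/60.083 = 0.60766 mol → 0.60766 mol Si, 1.21532 mol O.
Total oxygen = 2.42316 mol. Normalization factor = 12/2.42316 = 4.95221.
Fe per 12 O = 0.06055 × 4.95221 = 0.300.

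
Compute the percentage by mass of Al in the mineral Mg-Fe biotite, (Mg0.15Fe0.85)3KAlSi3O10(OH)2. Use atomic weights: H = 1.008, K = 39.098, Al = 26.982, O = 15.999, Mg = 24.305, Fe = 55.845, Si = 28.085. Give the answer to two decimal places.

Molar mass of (Mg0.15Fe0.85)3KAlSi3O10(OH)2: 0.45*24.305 + 2.55*55.845 + 1*39.098 + 1*26.982 + 3*28.085 + 12*15.999 + 2*1.008 = 497.681 g/mol.
Mass of Al per formula unit: 1 × 26.982 = 26.982 g.
Weight fraction Al = 26.982 / 497.681 = 0.0542.

5.42 weight percent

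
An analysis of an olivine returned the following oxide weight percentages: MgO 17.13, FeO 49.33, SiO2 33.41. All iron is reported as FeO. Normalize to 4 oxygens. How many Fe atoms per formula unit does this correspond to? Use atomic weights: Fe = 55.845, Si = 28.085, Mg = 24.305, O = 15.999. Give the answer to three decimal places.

MgO: 17.13/40.304 = 0.42502 mol → 0.42502 mol Mg, 0.42502 mol O.
FeO: 49.33/71.844 = 0.68663 mol → 0.68663 mol Fe, 0.68663 mol O.
SiO2: 33.41/60.083 = 0.55606 mol → 0.55606 mol Si, 1.11212 mol O.
Total oxygen = 2.22377 mol. Normalization factor = 4/2.22377 = 1.79875.
Fe per 4 O = 0.68663 × 1.79875 = 1.235.

1.235 Fe apfu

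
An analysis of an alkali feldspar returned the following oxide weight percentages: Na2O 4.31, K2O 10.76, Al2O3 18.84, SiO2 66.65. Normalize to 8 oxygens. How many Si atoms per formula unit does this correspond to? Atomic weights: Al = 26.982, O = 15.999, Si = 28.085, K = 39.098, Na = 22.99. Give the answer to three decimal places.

3.001 Si apfu

4.31 wt% Na2O ÷ 61.979 g/mol = 0.06954 mol, giving 0.13908 Na and 0.06954 O.
10.76 wt% K2O ÷ 94.195 g/mol = 0.11423 mol, giving 0.22846 K and 0.11423 O.
18.84 wt% Al2O3 ÷ 101.961 g/mol = 0.18478 mol, giving 0.36956 Al and 0.55434 O.
66.65 wt% SiO2 ÷ 60.083 g/mol = 1.10930 mol, giving 1.10930 Si and 2.21860 O.
Oxygen sums to 2.95671; scaling by 8/2.95671 = 2.70571 puts the formula on 8 O.
Si: 1.10930 × 2.70571 = 3.001 atoms per formula unit.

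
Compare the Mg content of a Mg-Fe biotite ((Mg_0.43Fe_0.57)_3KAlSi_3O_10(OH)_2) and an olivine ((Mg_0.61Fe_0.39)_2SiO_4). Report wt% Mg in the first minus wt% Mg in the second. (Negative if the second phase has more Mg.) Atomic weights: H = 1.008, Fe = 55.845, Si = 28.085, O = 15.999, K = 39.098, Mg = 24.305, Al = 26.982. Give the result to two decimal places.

-11.29 percentage points

First mineral: 31.353 g Mg in 471.187 g formula = 6.65 wt% Mg.
Second mineral: 29.652 g Mg in 165.292 g formula = 17.94 wt% Mg.
6.65% − 17.94% gives a difference of -11.29 percentage points.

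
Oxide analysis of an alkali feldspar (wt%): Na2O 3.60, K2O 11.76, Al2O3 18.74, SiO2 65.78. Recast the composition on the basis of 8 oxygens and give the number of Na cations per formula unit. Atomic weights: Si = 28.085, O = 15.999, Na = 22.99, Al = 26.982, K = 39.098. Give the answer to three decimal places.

0.318 Na apfu

Na2O (M=61.979): mol = 0.05808; Na = 0.11616, O = 0.05808.
K2O (M=94.195): mol = 0.12485; K = 0.24970, O = 0.12485.
Al2O3 (M=101.961): mol = 0.18380; Al = 0.36760, O = 0.55140.
SiO2 (M=60.083): mol = 1.09482; Si = 1.09482, O = 2.18964.
ΣO = 2.92397; factor = 8/ΣO = 2.73601.
Na apfu = 0.11616 × 2.73601 = 0.318.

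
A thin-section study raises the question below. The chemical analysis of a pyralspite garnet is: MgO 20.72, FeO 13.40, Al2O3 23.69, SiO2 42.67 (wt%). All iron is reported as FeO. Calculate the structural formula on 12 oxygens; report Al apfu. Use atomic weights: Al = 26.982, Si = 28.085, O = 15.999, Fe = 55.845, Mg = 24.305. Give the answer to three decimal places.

1.979 Al apfu

MgO (M=40.304): mol = 0.51409; Mg = 0.51409, O = 0.51409.
FeO (M=71.844): mol = 0.18652; Fe = 0.18652, O = 0.18652.
Al2O3 (M=101.961): mol = 0.23234; Al = 0.46468, O = 0.69702.
SiO2 (M=60.083): mol = 0.71018; Si = 0.71018, O = 1.42036.
ΣO = 2.81799; factor = 12/ΣO = 4.25835.
Al apfu = 0.46468 × 4.25835 = 1.979.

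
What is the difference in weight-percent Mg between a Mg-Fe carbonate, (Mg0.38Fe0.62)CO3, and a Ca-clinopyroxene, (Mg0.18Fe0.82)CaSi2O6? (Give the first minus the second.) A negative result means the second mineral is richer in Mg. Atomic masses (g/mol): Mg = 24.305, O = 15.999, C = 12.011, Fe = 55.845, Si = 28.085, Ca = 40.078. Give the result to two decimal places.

7.09 percentage points

Mg in (Mg0.38Fe0.62)CO3: molar mass 103.868 g/mol; 0.38×24.305 = 9.236 g → 8.89 wt%.
Mg in (Mg0.18Fe0.82)CaSi2O6: molar mass 242.410 g/mol; 0.18×24.305 = 4.375 g → 1.80 wt%.
Difference = 8.89 − 1.80 = 7.09 percentage points.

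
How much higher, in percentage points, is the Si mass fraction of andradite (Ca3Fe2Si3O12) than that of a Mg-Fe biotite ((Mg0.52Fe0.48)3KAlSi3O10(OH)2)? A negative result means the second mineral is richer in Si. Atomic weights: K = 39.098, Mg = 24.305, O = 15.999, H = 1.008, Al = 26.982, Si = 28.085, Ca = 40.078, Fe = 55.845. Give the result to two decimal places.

Si in Ca3Fe2Si3O12: molar mass 508.167 g/mol; 3×28.085 = 84.255 g → 16.58 wt%.
Si in (Mg0.52Fe0.48)3KAlSi3O10(OH)2: molar mass 462.672 g/mol; 3×28.085 = 84.255 g → 18.21 wt%.
Difference = 16.58 − 18.21 = -1.63 percentage points.

-1.63 percentage points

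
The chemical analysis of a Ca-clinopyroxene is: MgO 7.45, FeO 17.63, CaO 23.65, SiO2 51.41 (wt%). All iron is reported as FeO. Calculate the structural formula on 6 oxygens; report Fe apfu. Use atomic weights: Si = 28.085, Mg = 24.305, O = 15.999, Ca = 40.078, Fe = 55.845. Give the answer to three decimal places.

0.574 Fe apfu

MgO (M=40.304): mol = 0.18485; Mg = 0.18485, O = 0.18485.
FeO (M=71.844): mol = 0.24539; Fe = 0.24539, O = 0.24539.
CaO (M=56.077): mol = 0.42174; Ca = 0.42174, O = 0.42174.
SiO2 (M=60.083): mol = 0.85565; Si = 0.85565, O = 1.71130.
ΣO = 2.56328; factor = 6/ΣO = 2.34075.
Fe apfu = 0.24539 × 2.34075 = 0.574.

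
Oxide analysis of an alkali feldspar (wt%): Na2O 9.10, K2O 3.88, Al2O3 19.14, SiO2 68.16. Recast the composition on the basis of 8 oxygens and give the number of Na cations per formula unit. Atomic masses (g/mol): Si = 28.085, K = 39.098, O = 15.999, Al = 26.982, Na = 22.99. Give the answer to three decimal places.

0.778 Na apfu

Na2O (M=61.979): mol = 0.14682; Na = 0.29364, O = 0.14682.
K2O (M=94.195): mol = 0.04119; K = 0.08238, O = 0.04119.
Al2O3 (M=101.961): mol = 0.18772; Al = 0.37544, O = 0.56316.
SiO2 (M=60.083): mol = 1.13443; Si = 1.13443, O = 2.26886.
ΣO = 3.02003; factor = 8/ΣO = 2.64898.
Na apfu = 0.29364 × 2.64898 = 0.778.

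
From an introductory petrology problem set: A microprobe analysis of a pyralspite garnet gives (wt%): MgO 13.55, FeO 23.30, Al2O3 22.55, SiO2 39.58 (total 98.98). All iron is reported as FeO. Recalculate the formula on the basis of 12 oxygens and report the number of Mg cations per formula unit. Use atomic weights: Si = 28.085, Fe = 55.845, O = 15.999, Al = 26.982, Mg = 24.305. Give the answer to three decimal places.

1.527 Mg apfu

MgO: 13.55/40.304 = 0.33619 mol → 0.33619 mol Mg, 0.33619 mol O.
FeO: 23.30/71.844 = 0.32431 mol → 0.32431 mol Fe, 0.32431 mol O.
Al2O3: 22.55/101.961 = 0.22116 mol → 0.44232 mol Al, 0.66348 mol O.
SiO2: 39.58/60.083 = 0.65876 mol → 0.65876 mol Si, 1.31752 mol O.
Total oxygen = 2.64150 mol. Normalization factor = 12/2.64150 = 4.54287.
Mg per 12 O = 0.33619 × 4.54287 = 1.527.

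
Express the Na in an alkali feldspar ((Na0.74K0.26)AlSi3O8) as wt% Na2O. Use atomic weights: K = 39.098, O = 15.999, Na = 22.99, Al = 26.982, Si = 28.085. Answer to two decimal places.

Molar mass of (Na0.74K0.26)AlSi3O8 = 0.74×22.99 + 0.26×39.098 + 1×26.982 + 3×28.085 + 8×15.999 = 266.407 g/mol.
Each formula unit contains 0.74 Na, equivalent to 0.74/2 = 0.3700 mol Na2O.
M(Na2O) = 2×22.99 + 1×15.999 = 61.979 g/mol.
Mass of Na2O per formula unit = 0.3700 × 61.979 = 22.932 g.
Na2O wt% = 22.932 / 266.407 × 100 = 8.61%.

8.61 wt%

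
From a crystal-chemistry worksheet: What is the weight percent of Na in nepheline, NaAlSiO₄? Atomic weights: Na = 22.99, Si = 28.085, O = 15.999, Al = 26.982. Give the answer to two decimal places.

16.18 mass %

Formula mass = 1*22.99 + 1*26.982 + 1*28.085 + 4*15.999 = 142.053 g/mol, of which 22.990 g is Na.
So Na makes up 22.990/142.053 = 0.1618 of the mass, i.e. 16.18%.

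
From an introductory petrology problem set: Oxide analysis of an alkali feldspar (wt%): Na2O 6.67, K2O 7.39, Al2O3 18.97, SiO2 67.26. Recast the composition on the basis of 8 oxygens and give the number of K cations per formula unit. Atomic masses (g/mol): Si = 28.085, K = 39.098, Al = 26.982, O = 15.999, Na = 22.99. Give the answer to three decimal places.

0.421 K apfu

Na2O: 6.67/61.979 = 0.10762 mol → 0.21524 mol Na, 0.10762 mol O.
K2O: 7.39/94.195 = 0.07845 mol → 0.15690 mol K, 0.07845 mol O.
Al2O3: 18.97/101.961 = 0.18605 mol → 0.37210 mol Al, 0.55815 mol O.
SiO2: 67.26/60.083 = 1.11945 mol → 1.11945 mol Si, 2.23890 mol O.
Total oxygen = 2.98312 mol. Normalization factor = 8/2.98312 = 2.68176.
K per 8 O = 0.15690 × 2.68176 = 0.421.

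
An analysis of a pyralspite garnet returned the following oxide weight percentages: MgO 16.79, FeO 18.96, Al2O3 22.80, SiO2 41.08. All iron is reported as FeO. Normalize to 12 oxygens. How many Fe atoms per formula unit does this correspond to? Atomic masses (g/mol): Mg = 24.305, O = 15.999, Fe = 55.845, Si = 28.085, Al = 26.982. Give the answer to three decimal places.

16.79 wt% MgO ÷ 40.304 g/mol = 0.41658 mol, giving 0.41658 Mg and 0.41658 O.
18.96 wt% FeO ÷ 71.844 g/mol = 0.26391 mol, giving 0.26391 Fe and 0.26391 O.
22.80 wt% Al2O3 ÷ 101.961 g/mol = 0.22361 mol, giving 0.44722 Al and 0.67083 O.
41.08 wt% SiO2 ÷ 60.083 g/mol = 0.68372 mol, giving 0.68372 Si and 1.36744 O.
Oxygen sums to 2.71876; scaling by 12/2.71876 = 4.41378 puts the formula on 12 O.
Fe: 0.26391 × 4.41378 = 1.165 atoms per formula unit.

1.165 Fe apfu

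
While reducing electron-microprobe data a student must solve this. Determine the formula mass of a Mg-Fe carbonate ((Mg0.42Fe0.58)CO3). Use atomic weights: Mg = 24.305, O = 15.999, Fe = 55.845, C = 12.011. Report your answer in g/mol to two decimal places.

M = 0.42·24.305 + 0.58·55.845 + 1·12.011 + 3·15.999

102.61 g/mol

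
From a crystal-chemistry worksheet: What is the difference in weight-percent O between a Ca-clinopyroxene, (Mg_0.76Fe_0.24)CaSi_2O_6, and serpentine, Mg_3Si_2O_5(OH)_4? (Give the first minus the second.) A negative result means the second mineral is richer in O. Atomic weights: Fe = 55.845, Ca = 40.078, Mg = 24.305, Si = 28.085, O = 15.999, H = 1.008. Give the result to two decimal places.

-9.13 percentage points

O in (Mg_0.76Fe_0.24)CaSi_2O_6: molar mass 224.117 g/mol; 6×15.999 = 95.994 g → 42.83 wt%.
O in Mg_3Si_2O_5(OH)_4: molar mass 277.108 g/mol; 9×15.999 = 143.991 g → 51.96 wt%.
Difference = 42.83 − 51.96 = -9.13 percentage points.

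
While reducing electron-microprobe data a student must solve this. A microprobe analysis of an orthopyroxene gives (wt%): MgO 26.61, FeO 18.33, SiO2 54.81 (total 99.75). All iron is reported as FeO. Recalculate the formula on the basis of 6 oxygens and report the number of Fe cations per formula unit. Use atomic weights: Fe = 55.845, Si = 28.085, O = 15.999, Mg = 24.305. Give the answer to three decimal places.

0.559 Fe apfu

MgO (M=40.304): mol = 0.66023; Mg = 0.66023, O = 0.66023.
FeO (M=71.844): mol = 0.25514; Fe = 0.25514, O = 0.25514.
SiO2 (M=60.083): mol = 0.91224; Si = 0.91224, O = 1.82448.
ΣO = 2.73985; factor = 6/ΣO = 2.18990.
Fe apfu = 0.25514 × 2.18990 = 0.559.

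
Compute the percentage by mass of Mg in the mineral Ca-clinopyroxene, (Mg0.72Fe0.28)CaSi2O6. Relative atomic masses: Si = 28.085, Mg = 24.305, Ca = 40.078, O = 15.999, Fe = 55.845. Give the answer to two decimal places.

Formula mass = 0.72·24.305 + 0.28·55.845 + 1·40.078 + 2·28.085 + 6·15.999 = 225.378 g/mol, of which 17.500 g is Mg.
So Mg makes up 17.500/225.378 = 0.0776 of the mass, i.e. 7.76%.

7.76 weight percent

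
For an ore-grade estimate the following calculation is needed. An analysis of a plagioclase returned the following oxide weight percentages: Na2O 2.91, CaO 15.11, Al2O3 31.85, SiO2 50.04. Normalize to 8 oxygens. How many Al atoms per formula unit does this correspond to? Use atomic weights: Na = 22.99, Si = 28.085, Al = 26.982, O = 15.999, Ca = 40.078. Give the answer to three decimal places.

1.712 Al apfu

2.91 wt% Na2O ÷ 61.979 g/mol = 0.04695 mol, giving 0.09390 Na and 0.04695 O.
15.11 wt% CaO ÷ 56.077 g/mol = 0.26945 mol, giving 0.26945 Ca and 0.26945 O.
31.85 wt% Al2O3 ÷ 101.961 g/mol = 0.31237 mol, giving 0.62474 Al and 0.93711 O.
50.04 wt% SiO2 ÷ 60.083 g/mol = 0.83285 mol, giving 0.83285 Si and 1.66570 O.
Oxygen sums to 2.91921; scaling by 8/2.91921 = 2.74047 puts the formula on 8 O.
Al: 0.62474 × 2.74047 = 1.712 atoms per formula unit.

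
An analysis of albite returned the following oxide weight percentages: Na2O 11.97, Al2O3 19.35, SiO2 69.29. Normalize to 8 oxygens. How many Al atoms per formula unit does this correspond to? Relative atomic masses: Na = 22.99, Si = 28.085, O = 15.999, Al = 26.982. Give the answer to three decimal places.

11.97 wt% Na2O ÷ 61.979 g/mol = 0.19313 mol, giving 0.38626 Na and 0.19313 O.
19.35 wt% Al2O3 ÷ 101.961 g/mol = 0.18978 mol, giving 0.37956 Al and 0.56934 O.
69.29 wt% SiO2 ÷ 60.083 g/mol = 1.15324 mol, giving 1.15324 Si and 2.30648 O.
Oxygen sums to 3.06895; scaling by 8/3.06895 = 2.60675 puts the formula on 8 O.
Al: 0.37956 × 2.60675 = 0.989 atoms per formula unit.

0.989 Al apfu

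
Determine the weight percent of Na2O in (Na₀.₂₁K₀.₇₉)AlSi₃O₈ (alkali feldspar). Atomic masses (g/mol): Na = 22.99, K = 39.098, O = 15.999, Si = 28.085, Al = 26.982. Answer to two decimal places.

M((Na₀.₂₁K₀.₇₉)AlSi₃O₈) = 274.944 g/mol; M(Na2O) = 61.979 g/mol.
Moles Na2O per formula unit = 0.21 Na ÷ 2 = 0.1050.
Na2O fraction = (0.1050 × 61.979) / 274.944 = 6.508/274.944 = 0.0237.

2.37 wt%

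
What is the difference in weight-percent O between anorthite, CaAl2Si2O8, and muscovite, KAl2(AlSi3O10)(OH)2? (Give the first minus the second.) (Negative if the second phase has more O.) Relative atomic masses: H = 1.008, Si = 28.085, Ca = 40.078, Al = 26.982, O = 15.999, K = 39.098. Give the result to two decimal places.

-2.19 percentage points

O in CaAl2Si2O8: molar mass 278.204 g/mol; 8×15.999 = 127.992 g → 46.01 wt%.
O in KAl2(AlSi3O10)(OH)2: molar mass 398.303 g/mol; 12×15.999 = 191.988 g → 48.20 wt%.
Difference = 46.01 − 48.20 = -2.19 percentage points.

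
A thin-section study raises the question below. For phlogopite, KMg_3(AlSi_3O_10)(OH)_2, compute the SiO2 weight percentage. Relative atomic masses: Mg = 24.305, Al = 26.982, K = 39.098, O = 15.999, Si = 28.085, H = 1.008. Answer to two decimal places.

Molar mass of KMg_3(AlSi_3O_10)(OH)_2 = 1·39.098 + 3·24.305 + 1·26.982 + 3·28.085 + 12·15.999 + 2·1.008 = 417.254 g/mol.
Each formula unit contains 3 Si, equivalent to 3/1 = 3.0000 mol SiO2.
M(SiO2) = 1×28.085 + 2×15.999 = 60.083 g/mol.
Mass of SiO2 per formula unit = 3.0000 × 60.083 = 180.249 g.
SiO2 wt% = 180.249 / 417.254 × 100 = 43.20%.

43.20 wt%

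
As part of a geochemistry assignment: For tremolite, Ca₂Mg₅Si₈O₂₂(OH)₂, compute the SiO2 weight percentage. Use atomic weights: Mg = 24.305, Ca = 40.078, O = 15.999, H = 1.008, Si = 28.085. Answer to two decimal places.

59.17 wt%

M(Ca₂Mg₅Si₈O₂₂(OH)₂) = 812.353 g/mol; M(SiO2) = 60.083 g/mol.
Moles SiO2 per formula unit = 8 Si ÷ 1 = 8.0000.
SiO2 fraction = (8.0000 × 60.083) / 812.353 = 480.664/812.353 = 0.5917.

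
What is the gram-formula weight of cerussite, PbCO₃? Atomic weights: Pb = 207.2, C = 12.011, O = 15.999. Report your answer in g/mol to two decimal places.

The formula mass is the sum 1(207.2) + 1(12.011) + 3(15.999).

267.21 g/mol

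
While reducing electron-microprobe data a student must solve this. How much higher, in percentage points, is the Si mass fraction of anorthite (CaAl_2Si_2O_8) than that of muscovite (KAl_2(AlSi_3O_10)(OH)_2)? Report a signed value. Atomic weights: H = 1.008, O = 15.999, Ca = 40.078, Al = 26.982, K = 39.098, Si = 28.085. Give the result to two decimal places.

-0.96 percentage points

Si in CaAl_2Si_2O_8: molar mass 278.204 g/mol; 2×28.085 = 56.170 g → 20.19 wt%.
Si in KAl_2(AlSi_3O_10)(OH)_2: molar mass 398.303 g/mol; 3×28.085 = 84.255 g → 21.15 wt%.
Difference = 20.19 − 21.15 = -0.96 percentage points.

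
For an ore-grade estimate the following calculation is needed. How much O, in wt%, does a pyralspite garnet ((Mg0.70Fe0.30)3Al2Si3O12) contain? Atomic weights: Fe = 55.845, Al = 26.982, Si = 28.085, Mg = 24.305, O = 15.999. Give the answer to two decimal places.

44.49 wt%

M((Mg0.70Fe0.30)3Al2Si3O12) = 431.508 g/mol.
O contributes 12 × 15.999 = 191.988 g per mole.
191.988/431.508 = 0.4449 → 44.49%.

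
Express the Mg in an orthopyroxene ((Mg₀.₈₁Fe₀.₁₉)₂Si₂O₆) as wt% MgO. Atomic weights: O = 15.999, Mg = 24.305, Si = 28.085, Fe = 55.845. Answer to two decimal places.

30.69 wt%

Molar mass of (Mg₀.₈₁Fe₀.₁₉)₂Si₂O₆ = 1.62*24.305 + 0.38*55.845 + 2*28.085 + 6*15.999 = 212.759 g/mol.
Each formula unit contains 1.62 Mg, equivalent to 1.62/1 = 1.6200 mol MgO.
M(MgO) = 1×24.305 + 1×15.999 = 40.304 g/mol.
Mass of MgO per formula unit = 1.6200 × 40.304 = 65.292 g.
MgO wt% = 65.292 / 212.759 × 100 = 30.69%.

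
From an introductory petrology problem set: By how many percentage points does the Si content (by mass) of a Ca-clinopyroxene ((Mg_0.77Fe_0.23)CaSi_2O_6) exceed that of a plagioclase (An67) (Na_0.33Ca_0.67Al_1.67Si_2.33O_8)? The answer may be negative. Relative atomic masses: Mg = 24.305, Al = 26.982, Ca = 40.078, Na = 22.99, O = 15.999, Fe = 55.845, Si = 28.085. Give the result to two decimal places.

Si in (Mg_0.77Fe_0.23)CaSi_2O_6: molar mass 223.801 g/mol; 2×28.085 = 56.170 g → 25.10 wt%.
Si in Na_0.33Ca_0.67Al_1.67Si_2.33O_8: molar mass 272.929 g/mol; 2.33×28.085 = 65.438 g → 23.98 wt%.
Difference = 25.10 − 23.98 = 1.12 percentage points.

1.12 percentage points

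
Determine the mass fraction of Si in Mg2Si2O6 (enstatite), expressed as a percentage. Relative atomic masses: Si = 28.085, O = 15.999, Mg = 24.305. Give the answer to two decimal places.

27.98 wt%

Formula mass = 2×24.305 + 2×28.085 + 6×15.999 = 200.774 g/mol, of which 56.170 g is Si.
So Si makes up 56.170/200.774 = 0.2798 of the mass, i.e. 27.98%.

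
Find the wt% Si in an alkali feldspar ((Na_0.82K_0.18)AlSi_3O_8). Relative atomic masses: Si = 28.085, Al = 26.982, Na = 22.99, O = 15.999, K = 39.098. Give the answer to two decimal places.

M((Na_0.82K_0.18)AlSi_3O_8) = 265.118 g/mol.
Si contributes 3 × 28.085 = 84.255 g per mole.
84.255/265.118 = 0.3178 → 31.78%.

31.78 mass %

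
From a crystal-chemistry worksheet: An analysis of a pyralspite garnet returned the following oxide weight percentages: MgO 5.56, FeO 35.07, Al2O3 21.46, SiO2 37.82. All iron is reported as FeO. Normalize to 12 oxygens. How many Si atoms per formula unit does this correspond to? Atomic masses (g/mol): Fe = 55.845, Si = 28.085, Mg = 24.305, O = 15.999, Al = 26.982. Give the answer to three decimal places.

MgO: 5.56/40.304 = 0.13795 mol → 0.13795 mol Mg, 0.13795 mol O.
FeO: 35.07/71.844 = 0.48814 mol → 0.48814 mol Fe, 0.48814 mol O.
Al2O3: 21.46/101.961 = 0.21047 mol → 0.42094 mol Al, 0.63141 mol O.
SiO2: 37.82/60.083 = 0.62946 mol → 0.62946 mol Si, 1.25892 mol O.
Total oxygen = 2.51642 mol. Normalization factor = 12/2.51642 = 4.76868.
Si per 12 O = 0.62946 × 4.76868 = 3.002.

3.002 Si apfu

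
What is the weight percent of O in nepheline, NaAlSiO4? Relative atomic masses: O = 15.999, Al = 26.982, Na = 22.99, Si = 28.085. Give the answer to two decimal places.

Molar mass of NaAlSiO4: 1×22.99 + 1×26.982 + 1×28.085 + 4×15.999 = 142.053 g/mol.
Mass of O per formula unit: 4 × 15.999 = 63.996 g.
Weight fraction O = 63.996 / 142.053 = 0.4505.

45.05 wt%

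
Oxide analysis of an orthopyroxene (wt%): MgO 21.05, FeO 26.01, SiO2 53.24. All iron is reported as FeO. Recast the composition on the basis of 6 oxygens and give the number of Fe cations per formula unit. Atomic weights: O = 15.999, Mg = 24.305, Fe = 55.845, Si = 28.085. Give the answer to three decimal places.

MgO: 21.05/40.304 = 0.52228 mol → 0.52228 mol Mg, 0.52228 mol O.
FeO: 26.01/71.844 = 0.36203 mol → 0.36203 mol Fe, 0.36203 mol O.
SiO2: 53.24/60.083 = 0.88611 mol → 0.88611 mol Si, 1.77222 mol O.
Total oxygen = 2.65653 mol. Normalization factor = 6/2.65653 = 2.25859.
Fe per 6 O = 0.36203 × 2.25859 = 0.818.

0.818 Fe apfu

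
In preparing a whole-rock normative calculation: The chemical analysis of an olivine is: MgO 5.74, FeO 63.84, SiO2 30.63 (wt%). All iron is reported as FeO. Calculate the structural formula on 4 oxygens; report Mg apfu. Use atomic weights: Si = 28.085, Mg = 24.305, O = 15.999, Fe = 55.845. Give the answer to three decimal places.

MgO: 5.74/40.304 = 0.14242 mol → 0.14242 mol Mg, 0.14242 mol O.
FeO: 63.84/71.844 = 0.88859 mol → 0.88859 mol Fe, 0.88859 mol O.
SiO2: 30.63/60.083 = 0.50979 mol → 0.50979 mol Si, 1.01958 mol O.
Total oxygen = 2.05059 mol. Normalization factor = 4/2.05059 = 1.95066.
Mg per 4 O = 0.14242 × 1.95066 = 0.278.

0.278 Mg apfu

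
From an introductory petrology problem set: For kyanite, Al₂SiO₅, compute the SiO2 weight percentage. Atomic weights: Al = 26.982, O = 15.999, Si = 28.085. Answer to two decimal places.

37.08 wt%

Formula mass = 162.044 g/mol.
1 Si → 1.0000 mol SiO2 per formula unit; M(SiO2) = 60.083, so SiO2 mass = 60.083 g.
60.083/162.044 × 100 = 37.08 wt%.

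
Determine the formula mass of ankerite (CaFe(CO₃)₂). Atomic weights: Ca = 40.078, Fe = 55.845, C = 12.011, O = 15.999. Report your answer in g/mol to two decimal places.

The formula mass is the sum 1*40.078 + 1*55.845 + 2*12.011 + 6*15.999.

215.94 g/mol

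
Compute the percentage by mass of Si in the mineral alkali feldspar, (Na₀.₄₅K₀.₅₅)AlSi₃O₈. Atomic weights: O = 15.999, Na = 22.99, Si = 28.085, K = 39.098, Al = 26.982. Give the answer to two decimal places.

31.08 weight percent

Molar mass of (Na₀.₄₅K₀.₅₅)AlSi₃O₈: 0.45*22.99 + 0.55*39.098 + 1*26.982 + 3*28.085 + 8*15.999 = 271.078 g/mol.
Mass of Si per formula unit: 3 × 28.085 = 84.255 g.
Weight fraction Si = 84.255 / 271.078 = 0.3108.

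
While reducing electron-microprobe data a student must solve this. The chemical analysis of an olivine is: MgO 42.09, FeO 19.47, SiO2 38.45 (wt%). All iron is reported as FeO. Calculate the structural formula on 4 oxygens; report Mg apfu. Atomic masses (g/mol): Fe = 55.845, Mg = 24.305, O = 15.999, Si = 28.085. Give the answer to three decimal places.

42.09 wt% MgO ÷ 40.304 g/mol = 1.04431 mol, giving 1.04431 Mg and 1.04431 O.
19.47 wt% FeO ÷ 71.844 g/mol = 0.27100 mol, giving 0.27100 Fe and 0.27100 O.
38.45 wt% SiO2 ÷ 60.083 g/mol = 0.63995 mol, giving 0.63995 Si and 1.27990 O.
Oxygen sums to 2.59521; scaling by 4/2.59521 = 1.54130 puts the formula on 4 O.
Mg: 1.04431 × 1.54130 = 1.610 atoms per formula unit.

1.610 Mg apfu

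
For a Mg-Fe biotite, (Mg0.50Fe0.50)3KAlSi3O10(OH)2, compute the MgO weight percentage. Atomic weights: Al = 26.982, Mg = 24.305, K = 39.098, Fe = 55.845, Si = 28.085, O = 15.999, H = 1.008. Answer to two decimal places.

13.01 wt%

Formula mass = 464.564 g/mol.
1.50 Mg → 1.5000 mol MgO per formula unit; M(MgO) = 40.304, so MgO mass = 60.456 g.
60.456/464.564 × 100 = 13.01 wt%.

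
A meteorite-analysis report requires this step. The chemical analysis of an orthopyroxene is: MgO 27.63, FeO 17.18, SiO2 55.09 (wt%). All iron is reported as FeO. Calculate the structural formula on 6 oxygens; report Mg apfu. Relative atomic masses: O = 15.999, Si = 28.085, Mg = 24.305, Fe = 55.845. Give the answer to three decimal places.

1.491 Mg apfu

MgO (M=40.304): mol = 0.68554; Mg = 0.68554, O = 0.68554.
FeO (M=71.844): mol = 0.23913; Fe = 0.23913, O = 0.23913.
SiO2 (M=60.083): mol = 0.91690; Si = 0.91690, O = 1.83380.
ΣO = 2.75847; factor = 6/ΣO = 2.17512.
Mg apfu = 0.68554 × 2.17512 = 1.491.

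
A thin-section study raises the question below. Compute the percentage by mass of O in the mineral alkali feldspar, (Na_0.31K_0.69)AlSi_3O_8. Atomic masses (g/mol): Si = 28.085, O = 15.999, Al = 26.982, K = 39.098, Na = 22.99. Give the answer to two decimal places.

46.83 wt%

M((Na_0.31K_0.69)AlSi_3O_8) = 273.334 g/mol.
O contributes 8 × 15.999 = 127.992 g per mole.
127.992/273.334 = 0.4683 → 46.83%.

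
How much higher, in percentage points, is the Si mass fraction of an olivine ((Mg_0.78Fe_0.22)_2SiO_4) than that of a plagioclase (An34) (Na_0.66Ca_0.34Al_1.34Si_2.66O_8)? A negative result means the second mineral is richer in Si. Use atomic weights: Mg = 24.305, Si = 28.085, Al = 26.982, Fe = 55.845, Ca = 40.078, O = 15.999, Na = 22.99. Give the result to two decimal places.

First mineral: 28.085 g Si in 154.569 g formula = 18.17 wt% Si.
Second mineral: 74.706 g Si in 267.654 g formula = 27.91 wt% Si.
18.17% − 27.91% gives a difference of -9.74 percentage points.

-9.74 percentage points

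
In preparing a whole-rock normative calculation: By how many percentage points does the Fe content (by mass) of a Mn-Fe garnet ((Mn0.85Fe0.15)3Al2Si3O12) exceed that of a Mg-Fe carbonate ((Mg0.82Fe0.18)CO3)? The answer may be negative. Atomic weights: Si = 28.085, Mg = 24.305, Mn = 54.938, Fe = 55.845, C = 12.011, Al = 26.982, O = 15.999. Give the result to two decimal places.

First mineral: 25.130 g Fe in 495.429 g formula = 5.07 wt% Fe.
Second mineral: 10.052 g Fe in 89.990 g formula = 11.17 wt% Fe.
5.07% − 11.17% gives a difference of -6.10 percentage points.

-6.10 percentage points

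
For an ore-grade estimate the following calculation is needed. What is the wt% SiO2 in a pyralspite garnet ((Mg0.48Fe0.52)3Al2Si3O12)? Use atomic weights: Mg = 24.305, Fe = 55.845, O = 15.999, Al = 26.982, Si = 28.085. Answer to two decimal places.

39.85 wt%

Formula mass = 452.324 g/mol.
3 Si → 3.0000 mol SiO2 per formula unit; M(SiO2) = 60.083, so SiO2 mass = 180.249 g.
180.249/452.324 × 100 = 39.85 wt%.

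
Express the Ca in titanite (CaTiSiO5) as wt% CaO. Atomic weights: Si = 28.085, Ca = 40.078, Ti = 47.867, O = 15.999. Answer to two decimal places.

28.61 wt%

Molar mass of CaTiSiO5 = 1×40.078 + 1×47.867 + 1×28.085 + 5×15.999 = 196.025 g/mol.
Each formula unit contains 1 Ca, equivalent to 1/1 = 1.0000 mol CaO.
M(CaO) = 1×40.078 + 1×15.999 = 56.077 g/mol.
Mass of CaO per formula unit = 1.0000 × 56.077 = 56.077 g.
CaO wt% = 56.077 / 196.025 × 100 = 28.61%.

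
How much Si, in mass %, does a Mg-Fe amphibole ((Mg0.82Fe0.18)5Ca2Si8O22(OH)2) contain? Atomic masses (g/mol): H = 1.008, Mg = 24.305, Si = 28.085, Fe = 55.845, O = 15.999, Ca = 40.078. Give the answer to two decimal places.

Molar mass of (Mg0.82Fe0.18)5Ca2Si8O22(OH)2: 4.10*24.305 + 0.90*55.845 + 2*40.078 + 8*28.085 + 24*15.999 + 2*1.008 = 840.739 g/mol.
Mass of Si per formula unit: 8 × 28.085 = 224.680 g.
Weight fraction Si = 224.680 / 840.739 = 0.2672.

26.72 mass %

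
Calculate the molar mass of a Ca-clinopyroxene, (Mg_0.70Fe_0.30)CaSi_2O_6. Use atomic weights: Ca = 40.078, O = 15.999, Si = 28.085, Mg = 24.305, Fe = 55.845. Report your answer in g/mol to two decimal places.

M = 0.70(24.305) + 0.30(55.845) + 1(40.078) + 2(28.085) + 6(15.999)

226.01 g/mol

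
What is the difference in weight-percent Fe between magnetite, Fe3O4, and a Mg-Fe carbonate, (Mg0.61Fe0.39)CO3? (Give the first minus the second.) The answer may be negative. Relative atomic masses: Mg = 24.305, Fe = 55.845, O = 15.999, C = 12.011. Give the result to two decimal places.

49.82 percentage points

Fe in Fe3O4: molar mass 231.531 g/mol; 3×55.845 = 167.535 g → 72.36 wt%.
Fe in (Mg0.61Fe0.39)CO3: molar mass 96.614 g/mol; 0.39×55.845 = 21.780 g → 22.54 wt%.
Difference = 72.36 − 22.54 = 49.82 percentage points.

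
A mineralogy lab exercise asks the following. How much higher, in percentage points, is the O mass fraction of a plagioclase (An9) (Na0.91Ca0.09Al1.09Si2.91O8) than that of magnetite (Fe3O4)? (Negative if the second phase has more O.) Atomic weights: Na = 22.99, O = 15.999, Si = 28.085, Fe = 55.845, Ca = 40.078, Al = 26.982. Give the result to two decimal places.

O in Na0.91Ca0.09Al1.09Si2.91O8: molar mass 263.658 g/mol; 8×15.999 = 127.992 g → 48.54 wt%.
O in Fe3O4: molar mass 231.531 g/mol; 4×15.999 = 63.996 g → 27.64 wt%.
Difference = 48.54 − 27.64 = 20.90 percentage points.

20.90 percentage points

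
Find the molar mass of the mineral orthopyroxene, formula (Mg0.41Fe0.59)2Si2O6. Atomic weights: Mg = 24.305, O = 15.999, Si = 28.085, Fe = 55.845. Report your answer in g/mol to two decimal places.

237.99 g/mol

M = 0.82×24.305 + 1.18×55.845 + 2×28.085 + 6×15.999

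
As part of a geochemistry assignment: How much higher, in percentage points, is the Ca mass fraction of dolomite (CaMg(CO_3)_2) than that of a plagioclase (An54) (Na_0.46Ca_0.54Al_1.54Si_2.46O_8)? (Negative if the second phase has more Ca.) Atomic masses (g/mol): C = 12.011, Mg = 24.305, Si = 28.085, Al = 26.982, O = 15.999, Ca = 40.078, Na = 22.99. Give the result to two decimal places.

First mineral: 40.078 g Ca in 184.399 g formula = 21.73 wt% Ca.
Second mineral: 21.642 g Ca in 270.851 g formula = 7.99 wt% Ca.
21.73% − 7.99% gives a difference of 13.74 percentage points.

13.74 percentage points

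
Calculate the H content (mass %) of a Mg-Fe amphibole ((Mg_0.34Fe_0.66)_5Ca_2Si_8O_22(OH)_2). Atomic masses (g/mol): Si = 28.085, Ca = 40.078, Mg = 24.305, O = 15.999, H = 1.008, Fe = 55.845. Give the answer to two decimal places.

M((Mg_0.34Fe_0.66)_5Ca_2Si_8O_22(OH)_2) = 916.435 g/mol.
H contributes 2 × 1.008 = 2.016 g per mole.
2.016/916.435 = 0.0022 → 0.22%.

0.22 mass %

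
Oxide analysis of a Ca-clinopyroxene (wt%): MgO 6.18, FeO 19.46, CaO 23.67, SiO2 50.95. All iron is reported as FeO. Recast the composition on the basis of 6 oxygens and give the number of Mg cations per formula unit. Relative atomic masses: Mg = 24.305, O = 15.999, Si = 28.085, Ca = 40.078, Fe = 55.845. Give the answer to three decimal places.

MgO (M=40.304): mol = 0.15333; Mg = 0.15333, O = 0.15333.
FeO (M=71.844): mol = 0.27086; Fe = 0.27086, O = 0.27086.
CaO (M=56.077): mol = 0.42210; Ca = 0.42210, O = 0.42210.
SiO2 (M=60.083): mol = 0.84799; Si = 0.84799, O = 1.69598.
ΣO = 2.54227; factor = 6/ΣO = 2.36010.
Mg apfu = 0.15333 × 2.36010 = 0.362.

0.362 Mg apfu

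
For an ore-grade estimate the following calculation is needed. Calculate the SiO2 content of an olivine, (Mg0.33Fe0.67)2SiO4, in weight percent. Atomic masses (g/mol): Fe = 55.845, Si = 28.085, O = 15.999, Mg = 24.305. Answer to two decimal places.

M((Mg0.33Fe0.67)2SiO4) = 182.955 g/mol; M(SiO2) = 60.083 g/mol.
Moles SiO2 per formula unit = 1 Si ÷ 1 = 1.0000.
SiO2 fraction = (1.0000 × 60.083) / 182.955 = 60.083/182.955 = 0.3284.

32.84 wt%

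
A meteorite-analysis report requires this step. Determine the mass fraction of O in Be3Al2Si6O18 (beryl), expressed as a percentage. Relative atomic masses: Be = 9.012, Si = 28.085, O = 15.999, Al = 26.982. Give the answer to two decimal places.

53.58 mass %

Molar mass of Be3Al2Si6O18: 3×9.012 + 2×26.982 + 6×28.085 + 18×15.999 = 537.492 g/mol.
Mass of O per formula unit: 18 × 15.999 = 287.982 g.
Weight fraction O = 287.982 / 537.492 = 0.5358.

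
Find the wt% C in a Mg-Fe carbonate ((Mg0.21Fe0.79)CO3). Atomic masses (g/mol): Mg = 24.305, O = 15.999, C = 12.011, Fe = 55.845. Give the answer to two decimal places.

11.00 mass %

Formula mass = 0.21*24.305 + 0.79*55.845 + 1*12.011 + 3*15.999 = 109.230 g/mol, of which 12.011 g is C.
So C makes up 12.011/109.230 = 0.1100 of the mass, i.e. 11.00%.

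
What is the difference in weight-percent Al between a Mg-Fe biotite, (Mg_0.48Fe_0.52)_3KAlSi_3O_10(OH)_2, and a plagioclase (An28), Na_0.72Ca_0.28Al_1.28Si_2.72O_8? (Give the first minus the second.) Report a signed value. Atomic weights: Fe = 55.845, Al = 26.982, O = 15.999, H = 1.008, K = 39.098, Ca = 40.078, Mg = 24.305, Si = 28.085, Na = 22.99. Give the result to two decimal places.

Al in (Mg_0.48Fe_0.52)_3KAlSi_3O_10(OH)_2: molar mass 466.456 g/mol; 1×26.982 = 26.982 g → 5.78 wt%.
Al in Na_0.72Ca_0.28Al_1.28Si_2.72O_8: molar mass 266.695 g/mol; 1.28×26.982 = 34.537 g → 12.95 wt%.
Difference = 5.78 − 12.95 = -7.17 percentage points.

-7.17 percentage points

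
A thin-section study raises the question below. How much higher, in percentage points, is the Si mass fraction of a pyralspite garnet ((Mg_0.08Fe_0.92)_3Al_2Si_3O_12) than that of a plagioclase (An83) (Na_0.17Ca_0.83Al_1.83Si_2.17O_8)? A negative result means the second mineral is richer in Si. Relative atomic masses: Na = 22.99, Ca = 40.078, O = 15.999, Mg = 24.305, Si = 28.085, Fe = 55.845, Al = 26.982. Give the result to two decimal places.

First mineral: 84.255 g Si in 490.172 g formula = 17.19 wt% Si.
Second mineral: 60.944 g Si in 275.487 g formula = 22.12 wt% Si.
17.19% − 22.12% gives a difference of -4.93 percentage points.

-4.93 percentage points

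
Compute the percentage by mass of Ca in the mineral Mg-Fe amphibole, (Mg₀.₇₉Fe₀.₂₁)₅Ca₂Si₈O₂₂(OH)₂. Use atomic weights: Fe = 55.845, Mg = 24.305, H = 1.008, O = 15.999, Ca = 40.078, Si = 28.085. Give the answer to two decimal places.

Molar mass of (Mg₀.₇₉Fe₀.₂₁)₅Ca₂Si₈O₂₂(OH)₂: 3.95*24.305 + 1.05*55.845 + 2*40.078 + 8*28.085 + 24*15.999 + 2*1.008 = 845.470 g/mol.
Mass of Ca per formula unit: 2 × 40.078 = 80.156 g.
Weight fraction Ca = 80.156 / 845.470 = 0.0948.

9.48 wt%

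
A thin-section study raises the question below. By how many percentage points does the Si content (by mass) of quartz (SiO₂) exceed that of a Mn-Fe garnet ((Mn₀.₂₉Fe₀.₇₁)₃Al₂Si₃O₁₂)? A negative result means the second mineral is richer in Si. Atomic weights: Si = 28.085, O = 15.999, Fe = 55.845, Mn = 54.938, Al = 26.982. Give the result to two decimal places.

29.79 percentage points

Si in SiO₂: molar mass 60.083 g/mol; 1×28.085 = 28.085 g → 46.74 wt%.
Si in (Mn₀.₂₉Fe₀.₇₁)₃Al₂Si₃O₁₂: molar mass 496.953 g/mol; 3×28.085 = 84.255 g → 16.95 wt%.
Difference = 46.74 − 16.95 = 29.79 percentage points.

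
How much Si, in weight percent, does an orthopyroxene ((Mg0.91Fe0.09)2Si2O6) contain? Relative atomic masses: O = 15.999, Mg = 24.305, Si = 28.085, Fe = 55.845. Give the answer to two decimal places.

M((Mg0.91Fe0.09)2Si2O6) = 206.451 g/mol.
Si contributes 2 × 28.085 = 56.170 g per mole.
56.170/206.451 = 0.2721 → 27.21%.

27.21 weight percent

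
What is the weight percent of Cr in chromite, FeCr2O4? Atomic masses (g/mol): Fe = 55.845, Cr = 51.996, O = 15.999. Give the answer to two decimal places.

46.46 mass %

Molar mass of FeCr2O4: 1·55.845 + 2·51.996 + 4·15.999 = 223.833 g/mol.
Mass of Cr per formula unit: 2 × 51.996 = 103.992 g.
Weight fraction Cr = 103.992 / 223.833 = 0.4646.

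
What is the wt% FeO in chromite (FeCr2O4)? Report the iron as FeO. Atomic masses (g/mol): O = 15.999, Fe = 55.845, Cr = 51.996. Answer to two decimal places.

Formula mass = 223.833 g/mol.
1 Fe → 1.0000 mol FeO per formula unit; M(FeO) = 71.844, so FeO mass = 71.844 g.
71.844/223.833 × 100 = 32.10 wt%.

32.10 wt%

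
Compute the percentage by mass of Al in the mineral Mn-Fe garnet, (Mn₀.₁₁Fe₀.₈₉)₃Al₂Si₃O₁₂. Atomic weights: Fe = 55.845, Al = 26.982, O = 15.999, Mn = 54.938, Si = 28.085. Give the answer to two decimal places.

10.85 wt%

M((Mn₀.₁₁Fe₀.₈₉)₃Al₂Si₃O₁₂) = 497.443 g/mol.
Al contributes 2 × 26.982 = 53.964 g per mole.
53.964/497.443 = 0.1085 → 10.85%.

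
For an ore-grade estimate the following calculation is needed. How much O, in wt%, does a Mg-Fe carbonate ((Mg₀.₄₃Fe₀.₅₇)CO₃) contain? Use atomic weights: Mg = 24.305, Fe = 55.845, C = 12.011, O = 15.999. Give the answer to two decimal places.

46.92 wt%

Formula mass = 0.43·24.305 + 0.57·55.845 + 1·12.011 + 3·15.999 = 102.291 g/mol, of which 47.997 g is O.
So O makes up 47.997/102.291 = 0.4692 of the mass, i.e. 46.92%.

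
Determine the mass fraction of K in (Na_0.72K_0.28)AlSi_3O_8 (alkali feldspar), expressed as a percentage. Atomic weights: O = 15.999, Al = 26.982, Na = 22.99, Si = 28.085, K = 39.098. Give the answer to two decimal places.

4.10 mass %

M((Na_0.72K_0.28)AlSi_3O_8) = 266.729 g/mol.
K contributes 0.28 × 39.098 = 10.947 g per mole.
10.947/266.729 = 0.0410 → 4.10%.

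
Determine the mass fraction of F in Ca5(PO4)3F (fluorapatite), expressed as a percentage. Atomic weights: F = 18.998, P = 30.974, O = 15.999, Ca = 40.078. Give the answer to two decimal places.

Formula mass = 5*40.078 + 3*30.974 + 12*15.999 + 1*18.998 = 504.298 g/mol, of which 18.998 g is F.
So F makes up 18.998/504.298 = 0.0377 of the mass, i.e. 3.77%.

3.77 weight percent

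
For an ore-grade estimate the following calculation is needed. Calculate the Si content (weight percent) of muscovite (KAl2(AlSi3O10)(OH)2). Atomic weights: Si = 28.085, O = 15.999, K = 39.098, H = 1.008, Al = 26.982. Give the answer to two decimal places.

21.15 weight percent

Formula mass = 1×39.098 + 3×26.982 + 3×28.085 + 12×15.999 + 2×1.008 = 398.303 g/mol, of which 84.255 g is Si.
So Si makes up 84.255/398.303 = 0.2115 of the mass, i.e. 21.15%.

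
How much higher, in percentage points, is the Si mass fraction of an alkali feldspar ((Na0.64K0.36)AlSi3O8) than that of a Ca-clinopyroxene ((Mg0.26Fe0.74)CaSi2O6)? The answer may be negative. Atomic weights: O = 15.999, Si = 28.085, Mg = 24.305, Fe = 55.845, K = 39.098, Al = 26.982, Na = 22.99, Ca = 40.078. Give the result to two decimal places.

Si in (Na0.64K0.36)AlSi3O8: molar mass 268.018 g/mol; 3×28.085 = 84.255 g → 31.44 wt%.
Si in (Mg0.26Fe0.74)CaSi2O6: molar mass 239.887 g/mol; 2×28.085 = 56.170 g → 23.42 wt%.
Difference = 31.44 − 23.42 = 8.02 percentage points.

8.02 percentage points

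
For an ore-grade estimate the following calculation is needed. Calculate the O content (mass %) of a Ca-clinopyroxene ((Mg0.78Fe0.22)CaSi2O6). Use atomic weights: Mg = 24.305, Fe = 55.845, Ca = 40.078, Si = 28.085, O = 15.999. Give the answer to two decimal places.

Molar mass of (Mg0.78Fe0.22)CaSi2O6: 0.78×24.305 + 0.22×55.845 + 1×40.078 + 2×28.085 + 6×15.999 = 223.486 g/mol.
Mass of O per formula unit: 6 × 15.999 = 95.994 g.
Weight fraction O = 95.994 / 223.486 = 0.4295.

42.95 mass %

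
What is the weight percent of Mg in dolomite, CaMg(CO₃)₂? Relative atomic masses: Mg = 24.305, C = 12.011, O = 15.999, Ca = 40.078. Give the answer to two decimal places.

M(CaMg(CO₃)₂) = 184.399 g/mol.
Mg contributes 1 × 24.305 = 24.305 g per mole.
24.305/184.399 = 0.1318 → 13.18%.

13.18 mass %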